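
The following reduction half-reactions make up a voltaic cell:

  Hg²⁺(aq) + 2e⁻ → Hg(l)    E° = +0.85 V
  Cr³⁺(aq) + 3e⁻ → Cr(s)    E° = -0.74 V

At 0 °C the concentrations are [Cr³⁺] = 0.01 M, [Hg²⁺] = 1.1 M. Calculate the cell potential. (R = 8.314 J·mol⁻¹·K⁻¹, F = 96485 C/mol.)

The Hg²⁺/Hg couple has the higher reduction potential and acts as the cathode, so E°_cell = +0.85 − (-0.74) = 1.59 V.
Balancing electrons gives n = 6; the reaction quotient is Q = [Cr³⁺]^2/[Hg²⁺]^3 = 7.51 × 10^-5.
E = E° − (RT/nF) ln Q = 1.59 − (8.314×273)/(6×96485) × (-9.496) = 1.590 + 0.037 = 1.627 V.

1.63 V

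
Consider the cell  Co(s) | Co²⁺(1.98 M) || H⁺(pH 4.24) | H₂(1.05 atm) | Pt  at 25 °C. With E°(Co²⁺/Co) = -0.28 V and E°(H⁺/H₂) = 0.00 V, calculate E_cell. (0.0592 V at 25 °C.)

0.020 V

The hydrogen couple is the cathode, so E°_cell = 0.28 V; n = 2.
[H⁺] = 10^(−4.24) = 5.8 × 10^-5 M, and Q = [Co²⁺]·P(H₂) / [H⁺]^2 = 6.28 × 10^8.
E = E° − (0.0592/2) log Q = 0.28 − (0.0592/2)(8.798) = 0.020 V.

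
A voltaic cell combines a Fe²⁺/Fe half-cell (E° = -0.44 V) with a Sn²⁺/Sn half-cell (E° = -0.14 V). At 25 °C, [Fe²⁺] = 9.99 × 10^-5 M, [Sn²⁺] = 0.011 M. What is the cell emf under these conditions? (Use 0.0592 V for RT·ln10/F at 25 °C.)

The Sn²⁺/Sn couple has the higher reduction potential and acts as the cathode, so E°_cell = -0.14 − (-0.44) = 0.30 V.
Balancing electrons gives n = 2; the reaction quotient is Q = [Fe²⁺]/[Sn²⁺] = 0.00908.
At 25 °C, E = E° − (0.0592/n) log Q = 0.30 − (0.0592/2)(-2.042) = 0.300 + 0.060 = 0.360 V.

0.360 V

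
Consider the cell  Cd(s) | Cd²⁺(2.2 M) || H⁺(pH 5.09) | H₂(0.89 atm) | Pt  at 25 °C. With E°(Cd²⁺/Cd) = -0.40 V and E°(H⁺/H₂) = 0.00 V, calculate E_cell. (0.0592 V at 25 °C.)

The hydrogen couple is the cathode, so E°_cell = 0.40 V; n = 2.
[H⁺] = 10^(−5.09) = 8.1 × 10^-6 M, and Q = [Cd²⁺]·P(H₂) / [H⁺]^2 = 2.96 × 10^10.
E = E° − (0.0592/2) log Q = 0.40 − (0.0592/2)(10.472) = 0.090 V.

0.090 V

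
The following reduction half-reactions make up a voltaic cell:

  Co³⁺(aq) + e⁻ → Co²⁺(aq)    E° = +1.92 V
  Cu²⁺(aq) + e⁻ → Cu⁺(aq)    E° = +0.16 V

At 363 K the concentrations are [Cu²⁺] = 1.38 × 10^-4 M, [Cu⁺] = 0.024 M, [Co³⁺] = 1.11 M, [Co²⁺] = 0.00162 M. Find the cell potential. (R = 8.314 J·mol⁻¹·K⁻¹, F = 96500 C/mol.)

2.13 V

The Co³⁺/Co²⁺ couple has the higher reduction potential and acts as the cathode, so E°_cell = +1.92 − (+0.16) = 1.76 V.
Balancing electrons gives n = 1; the reaction quotient is Q = [Cu²⁺]·[Co²⁺]/([Cu⁺]·[Co³⁺]) = 8.39 × 10^-6.
E = E° − (RT/nF) ln Q = 1.76 − (8.314×363)/(1×96500) × (-11.688) = 1.760 + 0.366 = 2.126 V.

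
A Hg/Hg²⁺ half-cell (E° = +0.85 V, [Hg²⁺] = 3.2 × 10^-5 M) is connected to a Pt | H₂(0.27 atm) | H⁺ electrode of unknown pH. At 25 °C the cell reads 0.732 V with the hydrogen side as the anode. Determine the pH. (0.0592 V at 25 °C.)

pH = 0.54

E°_cell = 0.85 V and n = 2.
log Q = n(E° − E)/0.0592 = 2×(0.85 − 0.732)/0.0592 = 3.986.
With Q = [H⁺]^2 / ([Hg²⁺]·P(H₂)), solving for [H⁺] gives log[H⁺] = -0.538, so pH = 0.54.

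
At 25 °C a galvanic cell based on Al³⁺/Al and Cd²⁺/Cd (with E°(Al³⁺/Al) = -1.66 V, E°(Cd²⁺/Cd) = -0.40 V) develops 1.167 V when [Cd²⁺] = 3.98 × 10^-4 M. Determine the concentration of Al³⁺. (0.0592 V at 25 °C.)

From the Nernst equation, log Q = n(E° − E)/0.0592 = 6(1.26 − 1.167)/0.0592 = 9.426, so Q = 2.66 × 10^9.
With Q = [Al³⁺]^2/[Cd²⁺]^3 and the known concentrations, [Al³⁺]^2 in the numerator gives [Al³⁺] = 0.41 M.

0.41 M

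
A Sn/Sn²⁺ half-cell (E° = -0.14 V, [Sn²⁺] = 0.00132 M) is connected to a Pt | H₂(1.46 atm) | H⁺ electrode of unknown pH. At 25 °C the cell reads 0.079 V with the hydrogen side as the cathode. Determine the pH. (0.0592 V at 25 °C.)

E°_cell = 0.14 V and n = 2.
log Q = n(E° − E)/0.0592 = 2×(0.14 − 0.079)/0.0592 = 2.061.
With Q = [Sn²⁺]·P(H₂) / [H⁺]^2, solving for [H⁺] gives log[H⁺] = -2.388, so pH = 2.39.

pH = 2.39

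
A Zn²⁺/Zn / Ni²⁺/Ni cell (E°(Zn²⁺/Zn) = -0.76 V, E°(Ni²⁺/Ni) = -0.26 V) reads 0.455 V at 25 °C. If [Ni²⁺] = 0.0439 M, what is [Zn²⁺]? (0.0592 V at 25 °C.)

From the Nernst equation, log Q = n(E° − E)/0.0592 = 2(0.50 − 0.455)/0.0592 = 1.520, so Q = 33.1.
With Q = [Zn²⁺]/[Ni²⁺] and the known concentrations, [Zn²⁺] in the numerator gives [Zn²⁺] = 1.5 M.

1.5 M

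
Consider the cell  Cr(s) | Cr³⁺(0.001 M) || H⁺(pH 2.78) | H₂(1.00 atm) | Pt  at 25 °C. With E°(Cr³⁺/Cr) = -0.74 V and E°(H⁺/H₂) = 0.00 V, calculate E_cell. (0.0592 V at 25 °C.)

The hydrogen couple is the cathode, so E°_cell = 0.74 V; n = 6.
[H⁺] = 10^(−2.78) = 0.0017 M, and Q = [Cr³⁺]^2·P(H₂)^3 / [H⁺]^6 = 4.79 × 10^10.
E = E° − (0.0592/6) log Q = 0.74 − (0.0592/6)(10.680) = 0.635 V.

0.63 V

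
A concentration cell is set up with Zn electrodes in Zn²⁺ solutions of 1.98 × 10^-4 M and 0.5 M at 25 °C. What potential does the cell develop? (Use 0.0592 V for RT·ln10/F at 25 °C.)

Both half-cells are Zn²⁺/Zn, so E°_cell = 0. The concentrated side is the cathode; the cell reaction moves Zn²⁺ from high to low concentration with n = 2.
Q = [Zn²⁺]_dilute/[Zn²⁺]_conc = 1.98 × 10^-4/0.5 = 3.96 × 10^-4.
E = 0 − (0.0592/2) log Q = −(0.0592/2)(-3.402) = 0.1007 V.

0.10 V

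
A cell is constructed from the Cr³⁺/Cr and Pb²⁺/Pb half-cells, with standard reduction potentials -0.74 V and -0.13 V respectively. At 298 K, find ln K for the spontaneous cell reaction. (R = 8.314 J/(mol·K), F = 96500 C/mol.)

ln K = 142.6

E°_cell = -0.13 − (-0.74) = 0.61 V, with n = 6 electrons transferred.
At equilibrium E = 0, so the Nernst equation gives ln K = nFE°/RT = (6)(96500)(0.61)/((8.314)(298)) = 142.55.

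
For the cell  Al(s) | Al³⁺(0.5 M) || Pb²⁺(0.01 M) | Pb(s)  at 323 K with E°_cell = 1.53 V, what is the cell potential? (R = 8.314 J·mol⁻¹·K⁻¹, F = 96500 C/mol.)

1.47 V

Balancing electrons gives n = 6; the reaction quotient is Q = [Al³⁺]^2/[Pb²⁺]^3 = 2.5 × 10^5.
E = E° − (RT/nF) ln Q = 1.53 − (8.314×323)/(6×96500) × (12.429) = 1.530 − 0.058 = 1.472 V.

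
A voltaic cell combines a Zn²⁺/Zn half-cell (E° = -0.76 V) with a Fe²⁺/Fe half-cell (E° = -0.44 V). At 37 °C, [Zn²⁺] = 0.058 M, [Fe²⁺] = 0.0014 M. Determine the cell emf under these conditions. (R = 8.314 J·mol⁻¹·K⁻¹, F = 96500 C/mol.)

0.270 V

The Fe²⁺/Fe couple has the higher reduction potential and acts as the cathode, so E°_cell = -0.44 − (-0.76) = 0.32 V.
Balancing electrons gives n = 2; the reaction quotient is Q = [Zn²⁺]/[Fe²⁺] = 41.4.
E = E° − (RT/nF) ln Q = 0.32 − (8.314×310)/(2×96500) × (3.724) = 0.320 − 0.050 = 0.270 V.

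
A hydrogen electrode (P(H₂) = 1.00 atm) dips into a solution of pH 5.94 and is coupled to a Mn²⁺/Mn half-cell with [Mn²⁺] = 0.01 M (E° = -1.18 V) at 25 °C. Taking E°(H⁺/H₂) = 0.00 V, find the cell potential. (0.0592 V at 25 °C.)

The hydrogen couple is the cathode, so E°_cell = 1.18 V; n = 2.
[H⁺] = 10^(−5.94) = 1.1 × 10^-6 M, and Q = [Mn²⁺]·P(H₂) / [H⁺]^2 = 7.59 × 10^9.
E = E° − (0.0592/2) log Q = 1.18 − (0.0592/2)(9.880) = 0.888 V.

0.89 V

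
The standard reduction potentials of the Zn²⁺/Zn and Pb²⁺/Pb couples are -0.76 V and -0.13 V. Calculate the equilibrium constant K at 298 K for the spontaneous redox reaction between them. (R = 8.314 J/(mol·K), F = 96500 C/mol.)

2.1 × 10^21

E°_cell = -0.13 − (-0.76) = 0.63 V, with n = 2 electrons transferred.
At equilibrium E = 0, so the Nernst equation gives ln K = nFE°/RT = (2)(96500)(0.63)/((8.314)(298)) = 49.08.
K = e^49.08 = 2.1 × 10^21.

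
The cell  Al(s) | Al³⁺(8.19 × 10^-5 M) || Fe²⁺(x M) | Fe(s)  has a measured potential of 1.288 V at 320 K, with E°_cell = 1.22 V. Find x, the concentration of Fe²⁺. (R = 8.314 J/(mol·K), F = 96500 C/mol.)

0.26 M

From the Nernst equation, ln Q = nF(E° − E)/RT = 6×96500×(1.22 − 1.288)/(8.314×320) = -14.799, so Q = 3.74 × 10^-7.
With Q = [Al³⁺]^2/[Fe²⁺]^3 and the known concentrations, [Fe²⁺]^3 in the denominator gives [Fe²⁺] = 0.26 M.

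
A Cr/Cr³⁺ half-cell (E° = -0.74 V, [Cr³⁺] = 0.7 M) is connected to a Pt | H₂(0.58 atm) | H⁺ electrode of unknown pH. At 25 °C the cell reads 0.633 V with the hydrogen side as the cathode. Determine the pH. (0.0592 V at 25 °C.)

E°_cell = 0.74 V and n = 6.
log Q = n(E° − E)/0.0592 = 6×(0.74 − 0.633)/0.0592 = 10.845.
With Q = [Cr³⁺]^2·P(H₂)^3 / [H⁺]^6, solving for [H⁺] gives log[H⁺] = -1.977, so pH = 1.98.

pH = 1.98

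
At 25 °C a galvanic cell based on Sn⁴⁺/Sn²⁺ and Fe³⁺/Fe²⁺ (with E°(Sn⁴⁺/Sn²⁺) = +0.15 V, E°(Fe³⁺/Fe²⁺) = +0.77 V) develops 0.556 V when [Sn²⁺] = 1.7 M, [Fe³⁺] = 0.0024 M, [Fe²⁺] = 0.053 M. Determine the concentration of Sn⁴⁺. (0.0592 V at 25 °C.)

0.51 M

From the Nernst equation, log Q = n(E° − E)/0.0592 = 2(0.62 − 0.556)/0.0592 = 2.162, so Q = 145.
With Q = [Sn⁴⁺]·[Fe²⁺]^2/([Sn²⁺]·[Fe³⁺]^2) and the known concentrations, [Sn⁴⁺] in the numerator gives [Sn⁴⁺] = 0.51 M.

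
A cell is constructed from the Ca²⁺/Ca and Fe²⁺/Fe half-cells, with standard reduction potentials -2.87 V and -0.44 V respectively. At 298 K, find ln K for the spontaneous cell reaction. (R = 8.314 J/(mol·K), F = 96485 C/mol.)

E°_cell = -0.44 − (-2.87) = 2.43 V, with n = 2 electrons transferred.
At equilibrium E = 0, so the Nernst equation gives ln K = nFE°/RT = (2)(96485)(2.43)/((8.314)(298)) = 189.26.

ln K = 189.3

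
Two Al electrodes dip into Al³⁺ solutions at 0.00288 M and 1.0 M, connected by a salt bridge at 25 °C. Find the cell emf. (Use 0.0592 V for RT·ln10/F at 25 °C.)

0.050 V

Both half-cells are Al³⁺/Al, so E°_cell = 0. The concentrated side is the cathode; the cell reaction moves Al³⁺ from high to low concentration with n = 3.
Q = [Al³⁺]_dilute/[Al³⁺]_conc = 0.00288/1.0 = 0.00288.
E = 0 − (0.0592/3) log Q = −(0.0592/3)(-2.541) = 0.0501 V.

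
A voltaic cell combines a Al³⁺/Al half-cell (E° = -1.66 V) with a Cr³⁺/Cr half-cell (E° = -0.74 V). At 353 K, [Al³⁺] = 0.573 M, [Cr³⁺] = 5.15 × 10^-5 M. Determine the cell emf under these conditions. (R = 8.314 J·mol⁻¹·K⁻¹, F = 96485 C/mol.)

The Cr³⁺/Cr couple has the higher reduction potential and acts as the cathode, so E°_cell = -0.74 − (-1.66) = 0.92 V.
Balancing electrons gives n = 3; the reaction quotient is Q = [Al³⁺]/[Cr³⁺] = 1.11 × 10^4.
E = E° − (RT/nF) ln Q = 0.92 − (8.314×353)/(3×96485) × (9.317) = 0.920 − 0.094 = 0.826 V.

0.826 V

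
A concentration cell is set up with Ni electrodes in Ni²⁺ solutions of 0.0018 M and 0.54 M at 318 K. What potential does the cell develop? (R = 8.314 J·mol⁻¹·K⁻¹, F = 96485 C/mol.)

Both half-cells are Ni²⁺/Ni, so E°_cell = 0. The concentrated side is the cathode; the cell reaction moves Ni²⁺ from high to low concentration with n = 2.
Q = [Ni²⁺]_dilute/[Ni²⁺]_conc = 0.0018/0.54 = 0.00333.
E = 0 − (RT/nF) ln Q = −((8.314×318)/(2×96485))(-5.704) = 0.0781 V.

0.078 V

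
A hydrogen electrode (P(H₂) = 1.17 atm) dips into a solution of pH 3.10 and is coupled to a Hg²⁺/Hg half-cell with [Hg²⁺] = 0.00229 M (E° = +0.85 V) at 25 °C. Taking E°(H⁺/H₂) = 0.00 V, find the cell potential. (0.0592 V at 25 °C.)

0.96 V

The Hg²⁺/Hg couple is the cathode, so E°_cell = 0.85 V; n = 2.
[H⁺] = 10^(−3.10) = 7.9 × 10^-4 M, and Q = [H⁺]^2 / ([Hg²⁺]·P(H₂)) = 2.35 × 10^-4.
E = E° − (0.0592/2) log Q = 0.85 − (0.0592/2)(-3.628) = 0.957 V.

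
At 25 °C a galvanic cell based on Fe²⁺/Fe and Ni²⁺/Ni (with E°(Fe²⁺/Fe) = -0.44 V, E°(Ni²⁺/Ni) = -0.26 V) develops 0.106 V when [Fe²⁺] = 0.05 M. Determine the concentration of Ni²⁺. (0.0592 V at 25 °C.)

1.6 × 10^-4 M

From the Nernst equation, log Q = n(E° − E)/0.0592 = 2(0.18 − 0.106)/0.0592 = 2.500, so Q = 316.
With Q = [Fe²⁺]/[Ni²⁺] and the known concentrations, [Ni²⁺] in the denominator gives [Ni²⁺] = 1.6 × 10^-4 M.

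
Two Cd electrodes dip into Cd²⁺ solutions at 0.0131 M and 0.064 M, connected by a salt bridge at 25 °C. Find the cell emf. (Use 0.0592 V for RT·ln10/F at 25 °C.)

0.020 V

Both half-cells are Cd²⁺/Cd, so E°_cell = 0. The concentrated side is the cathode; the cell reaction moves Cd²⁺ from high to low concentration with n = 2.
Q = [Cd²⁺]_dilute/[Cd²⁺]_conc = 0.0131/0.064 = 0.205.
E = 0 − (0.0592/2) log Q = −(0.0592/2)(-0.689) = 0.0204 V.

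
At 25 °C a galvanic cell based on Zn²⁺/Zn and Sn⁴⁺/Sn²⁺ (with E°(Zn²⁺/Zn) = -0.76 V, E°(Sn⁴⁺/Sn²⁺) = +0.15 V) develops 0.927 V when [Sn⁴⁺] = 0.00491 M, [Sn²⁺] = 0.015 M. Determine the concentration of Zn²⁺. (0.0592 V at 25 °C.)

From the Nernst equation, log Q = n(E° − E)/0.0592 = 2(0.91 − 0.927)/0.0592 = -0.574, so Q = 0.266.
With Q = [Zn²⁺]·[Sn²⁺]/[Sn⁴⁺] and the known concentrations, [Zn²⁺] in the numerator gives [Zn²⁺] = 0.087 M.

0.087 M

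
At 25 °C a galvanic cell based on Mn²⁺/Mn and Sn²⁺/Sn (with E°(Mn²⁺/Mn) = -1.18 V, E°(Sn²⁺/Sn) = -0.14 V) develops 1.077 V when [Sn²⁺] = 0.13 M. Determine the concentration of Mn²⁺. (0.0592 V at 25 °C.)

From the Nernst equation, log Q = n(E° − E)/0.0592 = 2(1.04 − 1.077)/0.0592 = -1.250, so Q = 0.0562.
With Q = [Mn²⁺]/[Sn²⁺] and the known concentrations, [Mn²⁺] in the numerator gives [Mn²⁺] = 0.0073 M.

0.0073 M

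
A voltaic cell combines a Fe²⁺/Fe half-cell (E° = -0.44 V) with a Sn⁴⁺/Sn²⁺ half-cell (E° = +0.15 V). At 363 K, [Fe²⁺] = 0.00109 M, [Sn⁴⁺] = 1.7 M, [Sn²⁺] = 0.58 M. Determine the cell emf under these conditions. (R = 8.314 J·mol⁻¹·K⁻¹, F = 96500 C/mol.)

The Sn⁴⁺/Sn²⁺ couple has the higher reduction potential and acts as the cathode, so E°_cell = +0.15 − (-0.44) = 0.59 V.
Balancing electrons gives n = 2; the reaction quotient is Q = [Fe²⁺]·[Sn²⁺]/[Sn⁴⁺] = 3.72 × 10^-4.
E = E° − (RT/nF) ln Q = 0.59 − (8.314×363)/(2×96500) × (-7.897) = 0.590 + 0.123 = 0.713 V.

0.713 V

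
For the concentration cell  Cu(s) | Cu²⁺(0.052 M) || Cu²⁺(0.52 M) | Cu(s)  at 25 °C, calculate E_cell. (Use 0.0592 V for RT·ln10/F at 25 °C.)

Both half-cells are Cu²⁺/Cu, so E°_cell = 0. The concentrated side is the cathode; the cell reaction moves Cu²⁺ from high to low concentration with n = 2.
Q = [Cu²⁺]_dilute/[Cu²⁺]_conc = 0.052/0.52 = 0.100.
E = 0 − (0.0592/2) log Q = −(0.0592/2)(-1.000) = 0.0296 V.

0.030 V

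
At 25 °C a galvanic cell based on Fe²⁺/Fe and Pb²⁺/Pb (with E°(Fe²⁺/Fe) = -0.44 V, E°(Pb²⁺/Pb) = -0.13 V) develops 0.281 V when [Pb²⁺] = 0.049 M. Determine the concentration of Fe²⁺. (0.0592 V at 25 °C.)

From the Nernst equation, log Q = n(E° − E)/0.0592 = 2(0.31 − 0.281)/0.0592 = 0.980, so Q = 9.54.
With Q = [Fe²⁺]/[Pb²⁺] and the known concentrations, [Fe²⁺] in the numerator gives [Fe²⁺] = 0.47 M.

0.47 M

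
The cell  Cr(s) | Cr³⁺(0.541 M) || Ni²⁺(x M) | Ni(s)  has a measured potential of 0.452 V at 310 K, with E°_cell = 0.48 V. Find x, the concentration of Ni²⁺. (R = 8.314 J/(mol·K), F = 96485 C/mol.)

From the Nernst equation, ln Q = nF(E° − E)/RT = 6×96485×(0.48 − 0.452)/(8.314×310) = 6.289, so Q = 539.
With Q = [Cr³⁺]^2/[Ni²⁺]^3 and the known concentrations, [Ni²⁺]^3 in the denominator gives [Ni²⁺] = 0.082 M.

0.082 M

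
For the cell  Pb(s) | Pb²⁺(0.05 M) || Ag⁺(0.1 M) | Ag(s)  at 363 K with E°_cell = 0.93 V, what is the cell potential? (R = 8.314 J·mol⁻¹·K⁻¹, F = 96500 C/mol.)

0.905 V

Balancing electrons gives n = 2; the reaction quotient is Q = [Pb²⁺]/[Ag⁺]^2 = 5.00.
E = E° − (RT/nF) ln Q = 0.93 − (8.314×363)/(2×96500) × (1.609) = 0.930 − 0.025 = 0.905 V.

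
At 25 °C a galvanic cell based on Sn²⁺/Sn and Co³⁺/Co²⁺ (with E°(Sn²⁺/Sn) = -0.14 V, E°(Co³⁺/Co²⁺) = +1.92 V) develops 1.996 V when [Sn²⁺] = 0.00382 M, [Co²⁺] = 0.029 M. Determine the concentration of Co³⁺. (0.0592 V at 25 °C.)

1.5 × 10^-4 M

From the Nernst equation, log Q = n(E° − E)/0.0592 = 2(2.06 − 1.996)/0.0592 = 2.162, so Q = 145.
With Q = [Sn²⁺]·[Co²⁺]^2/[Co³⁺]^2 and the known concentrations, [Co³⁺]^2 in the denominator gives [Co³⁺] = 1.5 × 10^-4 M.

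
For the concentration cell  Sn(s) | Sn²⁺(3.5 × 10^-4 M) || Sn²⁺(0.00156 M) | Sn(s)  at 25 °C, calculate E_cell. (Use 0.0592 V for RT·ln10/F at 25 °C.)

Both half-cells are Sn²⁺/Sn, so E°_cell = 0. The concentrated side is the cathode; the cell reaction moves Sn²⁺ from high to low concentration with n = 2.
Q = [Sn²⁺]_dilute/[Sn²⁺]_conc = 3.5 × 10^-4/0.00156 = 0.224.
E = 0 − (0.0592/2) log Q = −(0.0592/2)(-0.649) = 0.0192 V.

0.019 V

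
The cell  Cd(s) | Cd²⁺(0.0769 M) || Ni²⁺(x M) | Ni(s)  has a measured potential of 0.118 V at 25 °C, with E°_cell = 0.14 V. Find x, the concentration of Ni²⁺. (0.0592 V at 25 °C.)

0.014 M

From the Nernst equation, log Q = n(E° − E)/0.0592 = 2(0.14 − 0.118)/0.0592 = 0.743, so Q = 5.54.
With Q = [Cd²⁺]/[Ni²⁺] and the known concentrations, [Ni²⁺] in the denominator gives [Ni²⁺] = 0.014 M.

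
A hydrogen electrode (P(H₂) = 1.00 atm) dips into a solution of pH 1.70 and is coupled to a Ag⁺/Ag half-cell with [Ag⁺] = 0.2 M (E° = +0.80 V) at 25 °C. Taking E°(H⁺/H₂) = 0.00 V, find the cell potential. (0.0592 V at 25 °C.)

The Ag⁺/Ag couple is the cathode, so E°_cell = 0.80 V; n = 2.
[H⁺] = 10^(−1.70) = 0.020 M, and Q = [H⁺]^2 / ([Ag⁺]^2·P(H₂)) = 0.00995.
E = E° − (0.0592/2) log Q = 0.80 − (0.0592/2)(-2.002) = 0.859 V.

0.86 V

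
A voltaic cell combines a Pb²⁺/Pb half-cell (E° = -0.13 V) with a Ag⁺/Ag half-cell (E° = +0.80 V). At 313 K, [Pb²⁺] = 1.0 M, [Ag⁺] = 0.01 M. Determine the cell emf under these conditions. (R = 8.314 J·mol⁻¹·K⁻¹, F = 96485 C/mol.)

0.806 V

The Ag⁺/Ag couple has the higher reduction potential and acts as the cathode, so E°_cell = +0.80 − (-0.13) = 0.93 V.
Balancing electrons gives n = 2; the reaction quotient is Q = [Pb²⁺]/[Ag⁺]^2 = 1 × 10^4.
E = E° − (RT/nF) ln Q = 0.93 − (8.314×313)/(2×96485) × (9.210) = 0.930 − 0.124 = 0.806 V.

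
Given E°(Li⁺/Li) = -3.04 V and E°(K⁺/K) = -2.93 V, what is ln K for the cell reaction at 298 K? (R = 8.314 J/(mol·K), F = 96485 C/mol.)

ln K = 4.3

E°_cell = -2.93 − (-3.04) = 0.11 V, with n = 1 electron transferred.
At equilibrium E = 0, so the Nernst equation gives ln K = nFE°/RT = (1)(96485)(0.11)/((8.314)(298)) = 4.28.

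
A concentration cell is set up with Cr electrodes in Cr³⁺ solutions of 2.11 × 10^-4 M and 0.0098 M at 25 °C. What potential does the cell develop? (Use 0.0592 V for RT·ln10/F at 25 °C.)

Both half-cells are Cr³⁺/Cr, so E°_cell = 0. The concentrated side is the cathode; the cell reaction moves Cr³⁺ from high to low concentration with n = 3.
Q = [Cr³⁺]_dilute/[Cr³⁺]_conc = 2.11 × 10^-4/0.0098 = 0.0215.
E = 0 − (0.0592/3) log Q = −(0.0592/3)(-1.667) = 0.0329 V.

0.033 V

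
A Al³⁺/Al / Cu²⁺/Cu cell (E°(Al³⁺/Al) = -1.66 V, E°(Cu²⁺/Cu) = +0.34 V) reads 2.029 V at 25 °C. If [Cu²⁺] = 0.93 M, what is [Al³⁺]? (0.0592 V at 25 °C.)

From the Nernst equation, log Q = n(E° − E)/0.0592 = 6(2.00 − 2.029)/0.0592 = -2.939, so Q = 0.00115.
With Q = [Al³⁺]^2/[Cu²⁺]^3 and the known concentrations, [Al³⁺]^2 in the numerator gives [Al³⁺] = 0.03 M.

0.03 M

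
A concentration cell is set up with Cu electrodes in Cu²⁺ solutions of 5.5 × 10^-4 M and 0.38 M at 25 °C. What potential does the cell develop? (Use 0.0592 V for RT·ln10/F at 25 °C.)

0.084 V

Both half-cells are Cu²⁺/Cu, so E°_cell = 0. The concentrated side is the cathode; the cell reaction moves Cu²⁺ from high to low concentration with n = 2.
Q = [Cu²⁺]_dilute/[Cu²⁺]_conc = 5.5 × 10^-4/0.38 = 0.00145.
E = 0 − (0.0592/2) log Q = −(0.0592/2)(-2.839) = 0.0840 V.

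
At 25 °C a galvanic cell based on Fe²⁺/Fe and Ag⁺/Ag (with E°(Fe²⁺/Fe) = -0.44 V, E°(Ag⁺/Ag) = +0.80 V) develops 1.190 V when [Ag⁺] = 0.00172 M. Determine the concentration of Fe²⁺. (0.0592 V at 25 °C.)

From the Nernst equation, log Q = n(E° − E)/0.0592 = 2(1.24 − 1.190)/0.0592 = 1.689, so Q = 48.9.
With Q = [Fe²⁺]/[Ag⁺]^2 and the known concentrations, [Fe²⁺] in the numerator gives [Fe²⁺] = 1.4 × 10^-4 M.

1.4 × 10^-4 M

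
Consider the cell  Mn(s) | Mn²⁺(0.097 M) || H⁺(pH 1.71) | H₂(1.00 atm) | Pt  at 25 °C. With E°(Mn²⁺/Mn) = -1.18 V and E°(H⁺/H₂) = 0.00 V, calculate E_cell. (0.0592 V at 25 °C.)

The hydrogen couple is the cathode, so E°_cell = 1.18 V; n = 2.
[H⁺] = 10^(−1.71) = 0.019 M, and Q = [Mn²⁺]·P(H₂) / [H⁺]^2 = 255.
E = E° − (0.0592/2) log Q = 1.18 − (0.0592/2)(2.407) = 1.109 V.

1.11 V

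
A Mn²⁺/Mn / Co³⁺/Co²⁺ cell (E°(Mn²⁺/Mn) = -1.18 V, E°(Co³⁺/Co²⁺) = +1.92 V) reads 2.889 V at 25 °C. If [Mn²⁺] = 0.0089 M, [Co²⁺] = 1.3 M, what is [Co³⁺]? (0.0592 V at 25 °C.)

3.3 × 10^-5 M

From the Nernst equation, log Q = n(E° − E)/0.0592 = 2(3.10 − 2.889)/0.0592 = 7.128, so Q = 1.34 × 10^7.
With Q = [Mn²⁺]·[Co²⁺]^2/[Co³⁺]^2 and the known concentrations, [Co³⁺]^2 in the denominator gives [Co³⁺] = 3.3 × 10^-5 M.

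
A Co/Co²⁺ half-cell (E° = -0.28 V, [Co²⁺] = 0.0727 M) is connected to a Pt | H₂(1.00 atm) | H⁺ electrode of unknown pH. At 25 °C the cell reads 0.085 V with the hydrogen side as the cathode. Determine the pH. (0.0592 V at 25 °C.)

pH = 3.86

E°_cell = 0.28 V and n = 2.
log Q = n(E° − E)/0.0592 = 2×(0.28 − 0.085)/0.0592 = 6.588.
With Q = [Co²⁺]·P(H₂) / [H⁺]^2, solving for [H⁺] gives log[H⁺] = -3.863, so pH = 3.86.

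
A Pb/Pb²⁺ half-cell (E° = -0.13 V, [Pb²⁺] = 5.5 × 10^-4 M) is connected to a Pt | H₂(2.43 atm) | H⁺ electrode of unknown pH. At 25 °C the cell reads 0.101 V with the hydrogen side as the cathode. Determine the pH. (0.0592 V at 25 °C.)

pH = 1.93

E°_cell = 0.13 V and n = 2.
log Q = n(E° − E)/0.0592 = 2×(0.13 − 0.101)/0.0592 = 0.980.
With Q = [Pb²⁺]·P(H₂) / [H⁺]^2, solving for [H⁺] gives log[H⁺] = -1.927, so pH = 1.93.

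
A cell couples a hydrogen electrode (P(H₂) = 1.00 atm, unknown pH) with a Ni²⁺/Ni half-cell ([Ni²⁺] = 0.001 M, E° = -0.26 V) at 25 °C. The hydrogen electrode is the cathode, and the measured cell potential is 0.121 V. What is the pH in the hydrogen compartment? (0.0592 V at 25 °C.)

E°_cell = 0.26 V and n = 2.
log Q = n(E° − E)/0.0592 = 2×(0.26 − 0.121)/0.0592 = 4.696.
With Q = [Ni²⁺]·P(H₂) / [H⁺]^2, solving for [H⁺] gives log[H⁺] = -3.848, so pH = 3.85.

pH = 3.85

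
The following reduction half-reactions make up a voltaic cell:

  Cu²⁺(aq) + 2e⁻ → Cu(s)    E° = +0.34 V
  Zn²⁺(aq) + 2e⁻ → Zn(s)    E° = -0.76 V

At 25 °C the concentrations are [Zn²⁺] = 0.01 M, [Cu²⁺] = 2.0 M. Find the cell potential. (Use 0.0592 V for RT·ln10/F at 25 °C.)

1.17 V

The Cu²⁺/Cu couple has the higher reduction potential and acts as the cathode, so E°_cell = +0.34 − (-0.76) = 1.10 V.
Balancing electrons gives n = 2; the reaction quotient is Q = [Zn²⁺]/[Cu²⁺] = 0.00500.
At 25 °C, E = E° − (0.0592/n) log Q = 1.10 − (0.0592/2)(-2.301) = 1.100 + 0.068 = 1.168 V.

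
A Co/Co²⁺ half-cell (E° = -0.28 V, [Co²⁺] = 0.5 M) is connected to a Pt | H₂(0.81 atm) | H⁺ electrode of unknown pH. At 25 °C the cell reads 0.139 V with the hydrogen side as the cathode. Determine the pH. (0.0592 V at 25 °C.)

E°_cell = 0.28 V and n = 2.
log Q = n(E° − E)/0.0592 = 2×(0.28 − 0.139)/0.0592 = 4.764.
With Q = [Co²⁺]·P(H₂) / [H⁺]^2, solving for [H⁺] gives log[H⁺] = -2.578, so pH = 2.58.

pH = 2.58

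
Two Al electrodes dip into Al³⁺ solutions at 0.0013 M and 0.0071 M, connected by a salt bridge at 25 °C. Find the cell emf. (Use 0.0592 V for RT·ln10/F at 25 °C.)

0.015 V

Both half-cells are Al³⁺/Al, so E°_cell = 0. The concentrated side is the cathode; the cell reaction moves Al³⁺ from high to low concentration with n = 3.
Q = [Al³⁺]_dilute/[Al³⁺]_conc = 0.0013/0.0071 = 0.183.
E = 0 − (0.0592/3) log Q = −(0.0592/3)(-0.737) = 0.0145 V.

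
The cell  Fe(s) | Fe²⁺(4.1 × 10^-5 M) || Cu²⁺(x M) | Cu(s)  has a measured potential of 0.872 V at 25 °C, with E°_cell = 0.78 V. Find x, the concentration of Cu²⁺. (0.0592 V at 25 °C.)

From the Nernst equation, log Q = n(E° − E)/0.0592 = 2(0.78 − 0.872)/0.0592 = -3.108, so Q = 7.8 × 10^-4.
With Q = [Fe²⁺]/[Cu²⁺] and the known concentrations, [Cu²⁺] in the denominator gives [Cu²⁺] = 0.053 M.

0.053 M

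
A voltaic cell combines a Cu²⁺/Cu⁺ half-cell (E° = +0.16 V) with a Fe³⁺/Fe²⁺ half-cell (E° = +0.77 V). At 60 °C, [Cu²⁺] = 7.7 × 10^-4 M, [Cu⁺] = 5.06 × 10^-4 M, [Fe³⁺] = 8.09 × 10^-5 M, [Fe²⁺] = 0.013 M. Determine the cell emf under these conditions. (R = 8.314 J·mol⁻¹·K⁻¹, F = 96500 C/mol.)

0.452 V

The Fe³⁺/Fe²⁺ couple has the higher reduction potential and acts as the cathode, so E°_cell = +0.77 − (+0.16) = 0.61 V.
Balancing electrons gives n = 1; the reaction quotient is Q = [Cu²⁺]·[Fe²⁺]/([Cu⁺]·[Fe³⁺]) = 245.
E = E° − (RT/nF) ln Q = 0.61 − (8.314×333)/(1×96500) × (5.499) = 0.610 − 0.158 = 0.452 V.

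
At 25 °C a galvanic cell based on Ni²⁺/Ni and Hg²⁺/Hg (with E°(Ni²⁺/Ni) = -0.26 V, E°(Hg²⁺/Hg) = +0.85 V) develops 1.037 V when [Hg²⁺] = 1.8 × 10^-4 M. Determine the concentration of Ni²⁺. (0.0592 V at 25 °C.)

From the Nernst equation, log Q = n(E° − E)/0.0592 = 2(1.11 − 1.037)/0.0592 = 2.466, so Q = 293.
With Q = [Ni²⁺]/[Hg²⁺] and the known concentrations, [Ni²⁺] in the numerator gives [Ni²⁺] = 0.053 M.

0.053 M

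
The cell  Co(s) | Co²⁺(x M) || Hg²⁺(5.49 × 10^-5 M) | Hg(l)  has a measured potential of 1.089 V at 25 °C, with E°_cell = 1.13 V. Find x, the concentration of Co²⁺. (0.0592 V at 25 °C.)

From the Nernst equation, log Q = n(E° − E)/0.0592 = 2(1.13 − 1.089)/0.0592 = 1.385, so Q = 24.3.
With Q = [Co²⁺]/[Hg²⁺] and the known concentrations, [Co²⁺] in the numerator gives [Co²⁺] = 0.0013 M.

0.0013 M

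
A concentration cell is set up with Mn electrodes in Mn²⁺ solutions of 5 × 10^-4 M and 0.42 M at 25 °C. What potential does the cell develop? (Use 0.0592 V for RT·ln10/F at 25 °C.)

0.087 V

Both half-cells are Mn²⁺/Mn, so E°_cell = 0. The concentrated side is the cathode; the cell reaction moves Mn²⁺ from high to low concentration with n = 2.
Q = [Mn²⁺]_dilute/[Mn²⁺]_conc = 5 × 10^-4/0.42 = 0.00119.
E = 0 − (0.0592/2) log Q = −(0.0592/2)(-2.924) = 0.0866 V.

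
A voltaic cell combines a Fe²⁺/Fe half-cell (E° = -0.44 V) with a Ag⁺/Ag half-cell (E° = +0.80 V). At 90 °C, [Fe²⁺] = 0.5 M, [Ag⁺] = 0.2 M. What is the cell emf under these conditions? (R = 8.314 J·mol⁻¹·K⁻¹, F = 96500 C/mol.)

The Ag⁺/Ag couple has the higher reduction potential and acts as the cathode, so E°_cell = +0.80 − (-0.44) = 1.24 V.
Balancing electrons gives n = 2; the reaction quotient is Q = [Fe²⁺]/[Ag⁺]^2 = 12.5.
E = E° − (RT/nF) ln Q = 1.24 − (8.314×363)/(2×96500) × (2.526) = 1.240 − 0.039 = 1.201 V.

1.20 V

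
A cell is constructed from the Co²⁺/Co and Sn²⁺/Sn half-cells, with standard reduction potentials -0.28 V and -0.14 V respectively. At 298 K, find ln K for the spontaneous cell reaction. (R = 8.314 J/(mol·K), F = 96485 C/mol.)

E°_cell = -0.14 − (-0.28) = 0.14 V, with n = 2 electrons transferred.
At equilibrium E = 0, so the Nernst equation gives ln K = nFE°/RT = (2)(96485)(0.14)/((8.314)(298)) = 10.90.

ln K = 10.9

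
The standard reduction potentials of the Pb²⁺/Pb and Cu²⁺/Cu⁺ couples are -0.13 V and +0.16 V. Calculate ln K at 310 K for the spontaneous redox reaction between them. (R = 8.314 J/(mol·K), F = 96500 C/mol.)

E°_cell = +0.16 − (-0.13) = 0.29 V, with n = 2 electrons transferred.
At equilibrium E = 0, so the Nernst equation gives ln K = nFE°/RT = (2)(96500)(0.29)/((8.314)(310)) = 21.72.

ln K = 21.7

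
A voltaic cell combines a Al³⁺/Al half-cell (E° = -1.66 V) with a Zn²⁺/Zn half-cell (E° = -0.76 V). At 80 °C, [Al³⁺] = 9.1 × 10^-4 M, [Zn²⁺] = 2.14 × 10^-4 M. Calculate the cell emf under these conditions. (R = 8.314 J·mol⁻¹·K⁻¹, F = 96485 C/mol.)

0.842 V

The Zn²⁺/Zn couple has the higher reduction potential and acts as the cathode, so E°_cell = -0.76 − (-1.66) = 0.90 V.
Balancing electrons gives n = 6; the reaction quotient is Q = [Al³⁺]^2/[Zn²⁺]^3 = 8.45 × 10^4.
E = E° − (RT/nF) ln Q = 0.90 − (8.314×353)/(6×96485) × (11.344) = 0.900 − 0.058 = 0.842 V.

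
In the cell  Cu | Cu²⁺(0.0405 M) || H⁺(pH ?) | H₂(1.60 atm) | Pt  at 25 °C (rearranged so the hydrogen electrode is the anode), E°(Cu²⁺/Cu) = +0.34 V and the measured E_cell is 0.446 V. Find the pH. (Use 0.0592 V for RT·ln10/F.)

E°_cell = 0.34 V and n = 2.
log Q = n(E° − E)/0.0592 = 2×(0.34 − 0.446)/0.0592 = -3.581.
With Q = [H⁺]^2 / ([Cu²⁺]·P(H₂)), solving for [H⁺] gives log[H⁺] = -2.385, so pH = 2.38.

pH = 2.38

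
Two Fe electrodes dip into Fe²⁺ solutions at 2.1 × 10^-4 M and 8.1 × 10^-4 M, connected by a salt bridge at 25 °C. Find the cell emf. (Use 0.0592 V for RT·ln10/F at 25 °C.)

Both half-cells are Fe²⁺/Fe, so E°_cell = 0. The concentrated side is the cathode; the cell reaction moves Fe²⁺ from high to low concentration with n = 2.
Q = [Fe²⁺]_dilute/[Fe²⁺]_conc = 2.1 × 10^-4/8.1 × 10^-4 = 0.259.
E = 0 − (0.0592/2) log Q = −(0.0592/2)(-0.586) = 0.0173 V.

0.017 V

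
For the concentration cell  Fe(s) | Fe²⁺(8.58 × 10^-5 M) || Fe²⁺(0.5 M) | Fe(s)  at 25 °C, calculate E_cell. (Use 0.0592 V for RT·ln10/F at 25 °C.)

0.11 V

Both half-cells are Fe²⁺/Fe, so E°_cell = 0. The concentrated side is the cathode; the cell reaction moves Fe²⁺ from high to low concentration with n = 2.
Q = [Fe²⁺]_dilute/[Fe²⁺]_conc = 8.58 × 10^-5/0.5 = 1.72 × 10^-4.
E = 0 − (0.0592/2) log Q = −(0.0592/2)(-3.765) = 0.1114 V.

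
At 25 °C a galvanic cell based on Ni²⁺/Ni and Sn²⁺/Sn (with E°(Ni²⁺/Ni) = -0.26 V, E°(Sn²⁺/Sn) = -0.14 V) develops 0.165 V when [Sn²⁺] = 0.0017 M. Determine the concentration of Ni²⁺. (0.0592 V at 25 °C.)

From the Nernst equation, log Q = n(E° − E)/0.0592 = 2(0.12 − 0.165)/0.0592 = -1.520, so Q = 0.0302.
With Q = [Ni²⁺]/[Sn²⁺] and the known concentrations, [Ni²⁺] in the numerator gives [Ni²⁺] = 5.1 × 10^-5 M.

5.1 × 10^-5 M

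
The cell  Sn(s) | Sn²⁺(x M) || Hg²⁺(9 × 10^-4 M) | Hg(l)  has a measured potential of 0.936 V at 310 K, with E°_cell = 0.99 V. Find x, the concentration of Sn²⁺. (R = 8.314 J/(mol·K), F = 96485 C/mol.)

From the Nernst equation, ln Q = nF(E° − E)/RT = 2×96485×(0.99 − 0.936)/(8.314×310) = 4.043, so Q = 57.0.
With Q = [Sn²⁺]/[Hg²⁺] and the known concentrations, [Sn²⁺] in the numerator gives [Sn²⁺] = 0.051 M.

0.051 M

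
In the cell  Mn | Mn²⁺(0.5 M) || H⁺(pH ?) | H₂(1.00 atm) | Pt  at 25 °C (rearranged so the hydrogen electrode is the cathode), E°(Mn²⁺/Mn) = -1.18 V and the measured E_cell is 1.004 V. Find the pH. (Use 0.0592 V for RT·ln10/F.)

pH = 3.12

E°_cell = 1.18 V and n = 2.
log Q = n(E° − E)/0.0592 = 2×(1.18 − 1.004)/0.0592 = 5.946.
With Q = [Mn²⁺]·P(H₂) / [H⁺]^2, solving for [H⁺] gives log[H⁺] = -3.123, so pH = 3.12.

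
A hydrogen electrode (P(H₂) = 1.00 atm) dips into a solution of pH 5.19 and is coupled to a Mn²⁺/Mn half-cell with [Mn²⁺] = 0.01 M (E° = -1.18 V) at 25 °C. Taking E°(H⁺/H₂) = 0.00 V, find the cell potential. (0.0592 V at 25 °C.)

The hydrogen couple is the cathode, so E°_cell = 1.18 V; n = 2.
[H⁺] = 10^(−5.19) = 6.5 × 10^-6 M, and Q = [Mn²⁺]·P(H₂) / [H⁺]^2 = 2.4 × 10^8.
E = E° − (0.0592/2) log Q = 1.18 − (0.0592/2)(8.380) = 0.932 V.

0.93 V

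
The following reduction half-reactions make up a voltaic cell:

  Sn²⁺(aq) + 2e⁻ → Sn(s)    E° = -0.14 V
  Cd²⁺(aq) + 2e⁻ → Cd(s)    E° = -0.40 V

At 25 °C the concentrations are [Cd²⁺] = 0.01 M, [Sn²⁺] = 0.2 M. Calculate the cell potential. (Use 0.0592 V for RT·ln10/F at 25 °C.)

The Sn²⁺/Sn couple has the higher reduction potential and acts as the cathode, so E°_cell = -0.14 − (-0.40) = 0.26 V.
Balancing electrons gives n = 2; the reaction quotient is Q = [Cd²⁺]/[Sn²⁺] = 0.0500.
At 25 °C, E = E° − (0.0592/n) log Q = 0.26 − (0.0592/2)(-1.301) = 0.260 + 0.039 = 0.299 V.

0.299 V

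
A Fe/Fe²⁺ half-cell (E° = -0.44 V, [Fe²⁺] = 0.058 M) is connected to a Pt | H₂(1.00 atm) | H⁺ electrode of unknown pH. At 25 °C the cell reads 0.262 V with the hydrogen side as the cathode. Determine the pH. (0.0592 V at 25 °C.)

pH = 3.63

E°_cell = 0.44 V and n = 2.
log Q = n(E° − E)/0.0592 = 2×(0.44 − 0.262)/0.0592 = 6.014.
With Q = [Fe²⁺]·P(H₂) / [H⁺]^2, solving for [H⁺] gives log[H⁺] = -3.625, so pH = 3.63.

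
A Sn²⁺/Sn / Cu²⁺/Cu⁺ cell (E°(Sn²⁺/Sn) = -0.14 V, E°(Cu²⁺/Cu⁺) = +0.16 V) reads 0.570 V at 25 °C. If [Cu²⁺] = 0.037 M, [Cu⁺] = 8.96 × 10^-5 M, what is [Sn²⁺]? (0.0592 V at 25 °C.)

From the Nernst equation, log Q = n(E° − E)/0.0592 = 2(0.30 − 0.570)/0.0592 = -9.122, so Q = 7.56 × 10^-10.
With Q = [Sn²⁺]·[Cu⁺]^2/[Cu²⁺]^2 and the known concentrations, [Sn²⁺] in the numerator gives [Sn²⁺] = 1.3 × 10^-4 M.

1.3 × 10^-4 M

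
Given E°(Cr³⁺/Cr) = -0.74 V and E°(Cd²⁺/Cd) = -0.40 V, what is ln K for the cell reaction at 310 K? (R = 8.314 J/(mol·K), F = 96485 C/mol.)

E°_cell = -0.40 − (-0.74) = 0.34 V, with n = 6 electrons transferred.
At equilibrium E = 0, so the Nernst equation gives ln K = nFE°/RT = (6)(96485)(0.34)/((8.314)(310)) = 76.37.

ln K = 76.4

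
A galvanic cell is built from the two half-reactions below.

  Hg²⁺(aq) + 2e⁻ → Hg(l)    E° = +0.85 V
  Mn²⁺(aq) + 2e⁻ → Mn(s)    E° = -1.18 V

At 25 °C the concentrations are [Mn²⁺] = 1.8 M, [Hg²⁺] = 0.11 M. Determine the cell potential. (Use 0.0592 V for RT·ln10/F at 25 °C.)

The Hg²⁺/Hg couple has the higher reduction potential and acts as the cathode, so E°_cell = +0.85 − (-1.18) = 2.03 V.
Balancing electrons gives n = 2; the reaction quotient is Q = [Mn²⁺]/[Hg²⁺] = 16.4.
At 25 °C, E = E° − (0.0592/n) log Q = 2.03 − (0.0592/2)(1.214) = 2.030 − 0.036 = 1.994 V.

1.99 V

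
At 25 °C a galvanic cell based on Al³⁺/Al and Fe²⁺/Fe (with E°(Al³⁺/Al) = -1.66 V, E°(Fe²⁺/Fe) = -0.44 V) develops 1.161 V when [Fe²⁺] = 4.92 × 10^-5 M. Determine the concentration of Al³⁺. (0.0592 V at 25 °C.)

3.4 × 10^-4 M

From the Nernst equation, log Q = n(E° − E)/0.0592 = 6(1.22 − 1.161)/0.0592 = 5.980, so Q = 9.54 × 10^5.
With Q = [Al³⁺]^2/[Fe²⁺]^3 and the known concentrations, [Al³⁺]^2 in the numerator gives [Al³⁺] = 3.4 × 10^-4 M.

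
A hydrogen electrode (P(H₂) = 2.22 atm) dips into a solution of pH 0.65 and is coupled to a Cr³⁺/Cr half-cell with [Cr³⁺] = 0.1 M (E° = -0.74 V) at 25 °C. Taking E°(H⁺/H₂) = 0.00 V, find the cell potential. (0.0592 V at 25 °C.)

0.71 V

The hydrogen couple is the cathode, so E°_cell = 0.74 V; n = 6.
[H⁺] = 10^(−0.65) = 0.22 M, and Q = [Cr³⁺]^2·P(H₂)^3 / [H⁺]^6 = 869.
E = E° − (0.0592/6) log Q = 0.74 − (0.0592/6)(2.939) = 0.711 V.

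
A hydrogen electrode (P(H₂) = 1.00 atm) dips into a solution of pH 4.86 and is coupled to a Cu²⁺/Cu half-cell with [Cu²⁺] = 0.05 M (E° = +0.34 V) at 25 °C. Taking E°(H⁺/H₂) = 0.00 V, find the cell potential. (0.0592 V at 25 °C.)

0.59 V

The Cu²⁺/Cu couple is the cathode, so E°_cell = 0.34 V; n = 2.
[H⁺] = 10^(−4.86) = 1.4 × 10^-5 M, and Q = [H⁺]^2 / ([Cu²⁺]·P(H₂)) = 3.81 × 10^-9.
E = E° − (0.0592/2) log Q = 0.34 − (0.0592/2)(-8.419) = 0.589 V.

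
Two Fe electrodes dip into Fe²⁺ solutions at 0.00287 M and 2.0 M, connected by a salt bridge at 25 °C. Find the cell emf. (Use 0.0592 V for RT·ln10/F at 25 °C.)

Both half-cells are Fe²⁺/Fe, so E°_cell = 0. The concentrated side is the cathode; the cell reaction moves Fe²⁺ from high to low concentration with n = 2.
Q = [Fe²⁺]_dilute/[Fe²⁺]_conc = 0.00287/2.0 = 0.00144.
E = 0 − (0.0592/2) log Q = −(0.0592/2)(-2.843) = 0.0842 V.

0.084 V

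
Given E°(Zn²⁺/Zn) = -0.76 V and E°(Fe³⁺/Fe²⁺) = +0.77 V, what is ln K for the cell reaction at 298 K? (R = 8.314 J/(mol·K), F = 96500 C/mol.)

ln K = 119.2

E°_cell = +0.77 − (-0.76) = 1.53 V, with n = 2 electrons transferred.
At equilibrium E = 0, so the Nernst equation gives ln K = nFE°/RT = (2)(96500)(1.53)/((8.314)(298)) = 119.19.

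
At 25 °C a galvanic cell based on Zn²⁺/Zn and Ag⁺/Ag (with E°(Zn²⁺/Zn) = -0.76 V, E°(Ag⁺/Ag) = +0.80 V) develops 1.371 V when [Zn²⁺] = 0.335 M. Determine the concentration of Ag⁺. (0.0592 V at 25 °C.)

From the Nernst equation, log Q = n(E° − E)/0.0592 = 2(1.56 − 1.371)/0.0592 = 6.385, so Q = 2.43 × 10^6.
With Q = [Zn²⁺]/[Ag⁺]^2 and the known concentrations, [Ag⁺]^2 in the denominator gives [Ag⁺] = 3.7 × 10^-4 M.

3.7 × 10^-4 M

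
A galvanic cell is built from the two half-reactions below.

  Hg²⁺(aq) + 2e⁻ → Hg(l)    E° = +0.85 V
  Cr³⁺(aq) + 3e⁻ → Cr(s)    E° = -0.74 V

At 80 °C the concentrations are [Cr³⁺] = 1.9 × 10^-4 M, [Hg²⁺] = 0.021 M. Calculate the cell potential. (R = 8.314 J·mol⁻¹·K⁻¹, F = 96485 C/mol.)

The Hg²⁺/Hg couple has the higher reduction potential and acts as the cathode, so E°_cell = +0.85 − (-0.74) = 1.59 V.
Balancing electrons gives n = 6; the reaction quotient is Q = [Cr³⁺]^2/[Hg²⁺]^3 = 0.00390.
E = E° − (RT/nF) ln Q = 1.59 − (8.314×353)/(6×96485) × (-5.547) = 1.590 + 0.028 = 1.618 V.

1.62 V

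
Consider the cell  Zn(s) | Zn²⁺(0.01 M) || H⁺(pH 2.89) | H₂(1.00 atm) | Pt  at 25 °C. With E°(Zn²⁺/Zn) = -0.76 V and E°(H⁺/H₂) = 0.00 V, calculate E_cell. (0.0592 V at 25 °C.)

The hydrogen couple is the cathode, so E°_cell = 0.76 V; n = 2.
[H⁺] = 10^(−2.89) = 0.0013 M, and Q = [Zn²⁺]·P(H₂) / [H⁺]^2 = 6030.
E = E° − (0.0592/2) log Q = 0.76 − (0.0592/2)(3.780) = 0.648 V.

0.65 V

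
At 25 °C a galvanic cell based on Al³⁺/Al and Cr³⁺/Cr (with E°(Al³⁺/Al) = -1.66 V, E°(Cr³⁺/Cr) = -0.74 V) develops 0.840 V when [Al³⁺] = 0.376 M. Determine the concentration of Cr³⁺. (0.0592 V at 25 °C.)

From the Nernst equation, log Q = n(E° − E)/0.0592 = 3(0.92 − 0.840)/0.0592 = 4.054, so Q = 1.13 × 10^4.
With Q = [Al³⁺]/[Cr³⁺] and the known concentrations, [Cr³⁺] in the denominator gives [Cr³⁺] = 3.3 × 10^-5 M.

3.3 × 10^-5 M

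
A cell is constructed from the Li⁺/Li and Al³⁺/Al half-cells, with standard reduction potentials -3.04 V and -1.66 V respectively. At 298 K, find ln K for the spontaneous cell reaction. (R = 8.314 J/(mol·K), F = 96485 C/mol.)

E°_cell = -1.66 − (-3.04) = 1.38 V, with n = 3 electrons transferred.
At equilibrium E = 0, so the Nernst equation gives ln K = nFE°/RT = (3)(96485)(1.38)/((8.314)(298)) = 161.23.

ln K = 161.2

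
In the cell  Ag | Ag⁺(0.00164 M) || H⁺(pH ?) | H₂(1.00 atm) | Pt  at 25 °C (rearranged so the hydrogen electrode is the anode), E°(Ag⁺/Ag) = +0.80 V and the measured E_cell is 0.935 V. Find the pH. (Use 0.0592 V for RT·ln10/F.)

pH = 5.07

E°_cell = 0.80 V and n = 2.
log Q = n(E° − E)/0.0592 = 2×(0.80 − 0.935)/0.0592 = -4.561.
With Q = [H⁺]^2 / ([Ag⁺]^2·P(H₂)), solving for [H⁺] gives log[H⁺] = -5.066, so pH = 5.07.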